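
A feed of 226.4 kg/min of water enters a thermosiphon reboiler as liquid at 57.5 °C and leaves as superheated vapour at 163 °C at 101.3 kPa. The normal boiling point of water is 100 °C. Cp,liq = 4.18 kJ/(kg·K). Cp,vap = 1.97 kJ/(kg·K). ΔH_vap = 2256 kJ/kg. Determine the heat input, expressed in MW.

Q = 9.65 MW

liquid 57.5→100 °C: 177.65 kJ/kg
vaporisation at 100 °C: 2256 kJ/kg
vapour 100→163 °C: 124.11 kJ/kg
Δh = 177.65 + 2256 + 124.11 = 2557.8 kJ/kg
Q = ṁ·Δh = 226.4 kg/min × 2557.8 kJ/kg = 579080 kJ/min
|Q| = 9651.3 kW = 9.6513 MW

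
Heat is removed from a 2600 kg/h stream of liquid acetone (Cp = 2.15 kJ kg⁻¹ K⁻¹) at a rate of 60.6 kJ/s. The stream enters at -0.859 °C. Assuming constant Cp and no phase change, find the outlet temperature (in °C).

Q = 60.6 kJ/s = 218160 kJ/h
ΔT = Q/(ṁ·Cp) = 218160/(2600×2.15) = 39.027 K
T_out = -0.859 − 39.027 = -39.886 °C

T_out = -39.9 °C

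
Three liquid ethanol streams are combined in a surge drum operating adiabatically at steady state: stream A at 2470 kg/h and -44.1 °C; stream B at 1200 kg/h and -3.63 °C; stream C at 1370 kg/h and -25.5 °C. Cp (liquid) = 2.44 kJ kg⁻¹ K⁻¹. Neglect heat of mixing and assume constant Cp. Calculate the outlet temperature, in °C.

T_out = -29.4 °C

No heat crosses the boundary, so H_out = H_in.
T_out = Σ ṁᵢCp,ᵢTᵢ / Σ ṁᵢCp,ᵢ
      = -361650 / 12298 = -29.408 °C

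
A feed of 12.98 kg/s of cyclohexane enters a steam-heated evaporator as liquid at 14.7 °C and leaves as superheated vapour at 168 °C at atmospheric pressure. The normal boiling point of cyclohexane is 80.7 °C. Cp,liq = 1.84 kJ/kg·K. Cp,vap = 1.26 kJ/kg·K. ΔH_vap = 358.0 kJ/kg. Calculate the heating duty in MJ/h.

Q = 27500 MJ/h

liquid 14.7→80.7 °C: 121.44 kJ/kg
vaporisation at 80.7 °C: 358 kJ/kg
vapour 80.7→168 °C: 110 kJ/kg
Δh = 121.44 + 358 + 110 = 589.44 kJ/kg
Q = ṁ·Δh = 12.98 kg/s × 589.44 kJ/kg = 7650.9 kJ/s
|Q| = 7650.9 kW = 27543 MJ/h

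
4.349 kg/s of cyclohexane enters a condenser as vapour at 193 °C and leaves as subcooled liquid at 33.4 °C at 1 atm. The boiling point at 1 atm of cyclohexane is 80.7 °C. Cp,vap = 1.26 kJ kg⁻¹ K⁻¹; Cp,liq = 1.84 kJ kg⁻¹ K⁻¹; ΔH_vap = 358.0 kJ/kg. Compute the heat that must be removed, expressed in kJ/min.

vapour 193→80.7 °C: -141.5 kJ/kg
condensation at 80.7 °C: -358 kJ/kg
liquid 80.7→33.4 °C: -87.032 kJ/kg
Δh = -141.5 + -358 + -87.032 = -586.53 kJ/kg
Q = ṁ·Δh = 4.349 kg/s × -586.53 kJ/kg = -2550.8 kJ/s
|Q| = 2550.8 kW = 153050 kJ/min

Q_c = 153000 kJ/min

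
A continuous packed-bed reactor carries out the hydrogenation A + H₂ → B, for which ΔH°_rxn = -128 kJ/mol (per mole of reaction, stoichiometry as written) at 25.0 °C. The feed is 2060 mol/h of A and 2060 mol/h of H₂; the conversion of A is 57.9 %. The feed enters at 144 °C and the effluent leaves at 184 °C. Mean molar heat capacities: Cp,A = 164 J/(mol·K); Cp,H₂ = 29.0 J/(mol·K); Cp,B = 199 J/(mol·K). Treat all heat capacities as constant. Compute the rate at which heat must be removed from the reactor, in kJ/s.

Q_out = 37.7 kJ/s

Extent of reaction ξ = 0.579 × 2060 = 1192.7 mol/h
Reaction term: ξ·ΔH°_rxn = 1192.7 × -128 = -152670 kJ/h
Sensible, feed 144→25 °C: -47312 kJ/h
Outlet flows (mol/h): A 867.26, H₂ 867.26, B 1192.7
Sensible, products 25→184 °C: 64353 kJ/h
Q = ΔH = -135630 kJ/h = -37.675 kW
Heat removed = 37.675 kJ/s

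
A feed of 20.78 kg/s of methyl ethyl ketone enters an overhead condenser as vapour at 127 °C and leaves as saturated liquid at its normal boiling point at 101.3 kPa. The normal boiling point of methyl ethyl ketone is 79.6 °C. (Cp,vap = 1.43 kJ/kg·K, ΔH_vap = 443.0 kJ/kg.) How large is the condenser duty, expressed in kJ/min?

vapour 127→79.6 °C: -67.782 kJ/kg
condensation at 79.6 °C: -443 kJ/kg
Δh = -67.782 + -443 = -510.78 kJ/kg
Q = ṁ·Δh = 20.78 kg/s × -510.78 kJ/kg = -10614 kJ/s
|Q| = 10614 kW = 636840 kJ/min

Q_c = 637000 kJ/min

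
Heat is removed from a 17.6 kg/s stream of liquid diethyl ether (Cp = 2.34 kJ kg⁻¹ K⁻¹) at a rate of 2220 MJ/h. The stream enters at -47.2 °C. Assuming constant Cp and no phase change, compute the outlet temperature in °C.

Q = 2220 MJ/h = 616.67 kJ/s
ΔT = Q/(ṁ·Cp) = 616.67/(17.6×2.34) = 14.973 K
T_out = -47.2 − 14.973 = -62.173 °C

T_out = -62.2 °C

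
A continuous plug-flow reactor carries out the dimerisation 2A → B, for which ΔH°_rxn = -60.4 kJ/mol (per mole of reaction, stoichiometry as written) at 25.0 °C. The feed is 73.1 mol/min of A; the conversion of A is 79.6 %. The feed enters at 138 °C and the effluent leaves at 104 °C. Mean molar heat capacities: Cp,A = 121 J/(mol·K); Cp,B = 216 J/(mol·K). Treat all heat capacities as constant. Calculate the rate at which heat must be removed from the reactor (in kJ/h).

Extent of reaction ξ = 0.796 × 73.1 / 2 = 29.094 mol/min
Reaction term: ξ·ΔH°_rxn = 29.094 × -60.4 = -1757.3 kJ/min
Sensible, feed 138→25 °C: -999.5 kJ/min
Outlet flows (mol/min): A 14.912, B 29.094
Sensible, products 25→104 °C: 639 kJ/min
Q = ΔH = -2117.8 kJ/min = -35.296 kW
Heat removed = 127070 kJ/h

Q_out = 127000 kJ/h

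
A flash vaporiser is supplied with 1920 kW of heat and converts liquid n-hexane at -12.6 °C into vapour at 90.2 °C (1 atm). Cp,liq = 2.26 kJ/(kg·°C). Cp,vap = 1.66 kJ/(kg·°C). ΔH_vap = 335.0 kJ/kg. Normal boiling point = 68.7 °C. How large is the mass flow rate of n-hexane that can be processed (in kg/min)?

ṁ = 208 kg/min

Δh = 2.26×(68.7−-12.6) + 335.0 + 1.66×(90.2−68.7) = 554.43 kJ/kg
Q = 1920 kW = 1920 kJ/s = 115200 kJ/min
ṁ = Q/Δh = 115200 / 554.43 = 207.78 kg/min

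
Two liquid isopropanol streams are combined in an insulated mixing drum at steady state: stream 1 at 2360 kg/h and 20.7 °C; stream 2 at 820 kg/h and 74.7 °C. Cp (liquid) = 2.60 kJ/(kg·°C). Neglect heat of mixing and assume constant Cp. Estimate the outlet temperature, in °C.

No heat crosses the boundary, so H_out = H_in.
T_out = Σ ṁᵢCp,ᵢTᵢ / Σ ṁᵢCp,ᵢ
      = 286280 / 8268 = 34.625 °C

T_out = 34.6 °C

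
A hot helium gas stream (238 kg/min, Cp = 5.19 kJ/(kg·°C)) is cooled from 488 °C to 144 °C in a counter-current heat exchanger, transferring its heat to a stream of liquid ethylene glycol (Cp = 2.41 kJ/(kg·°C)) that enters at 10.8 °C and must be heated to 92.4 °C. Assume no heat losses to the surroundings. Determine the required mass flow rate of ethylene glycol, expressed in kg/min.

Heat released by hot stream: Q = 238 × 5.19 × (488 − 144) = 424920 kJ/min
Energy balance on cold side (adiabatic exchanger): Q = ṁ_c·Cp_c·(T_c,out − T_c,in)
ṁ_c = 424920 / [2.41 × (92.4 − 10.8)] = 2160.7 kg/min

ṁ_c = 2160 kg/min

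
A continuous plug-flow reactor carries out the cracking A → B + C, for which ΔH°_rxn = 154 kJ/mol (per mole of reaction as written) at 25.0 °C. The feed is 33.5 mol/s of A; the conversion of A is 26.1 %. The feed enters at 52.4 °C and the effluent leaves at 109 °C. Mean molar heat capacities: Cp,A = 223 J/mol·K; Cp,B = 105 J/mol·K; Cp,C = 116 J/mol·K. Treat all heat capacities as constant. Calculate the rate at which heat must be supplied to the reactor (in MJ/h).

Extent of reaction ξ = 0.261 × 33.5 = 8.7435 mol/s
Reaction term: ξ·ΔH°_rxn = 8.7435 × 154 = 1346.5 kJ/s
Sensible, feed 52.4→25 °C: -204.69 kJ/s
Outlet flows (mol/s): A 24.756, B 8.7435, C 8.7435
Sensible, products 25→109 °C: 626.05 kJ/s
Q = ΔH = 1767.9 kJ/s = 1767.9 kW
Heat supplied = 6364.3 MJ/h

Q_in = 6360 MJ/h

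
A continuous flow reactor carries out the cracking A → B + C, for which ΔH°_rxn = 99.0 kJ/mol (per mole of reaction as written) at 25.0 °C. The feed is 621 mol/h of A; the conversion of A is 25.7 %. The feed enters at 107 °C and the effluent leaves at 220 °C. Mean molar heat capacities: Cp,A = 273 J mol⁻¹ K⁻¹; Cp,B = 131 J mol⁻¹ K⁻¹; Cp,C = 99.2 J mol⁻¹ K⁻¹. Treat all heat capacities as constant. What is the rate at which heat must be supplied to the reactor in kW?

Extent of reaction ξ = 0.257 × 621 = 159.6 mol/h
Reaction term: ξ·ΔH°_rxn = 159.6 × 99.0 = 15800 kJ/h
Sensible, feed 107→25 °C: -13902 kJ/h
Outlet flows (mol/h): A 461.4, B 159.6, C 159.6
Sensible, products 25→220 °C: 31727 kJ/h
Q = ΔH = 33625 kJ/h = 9.3404 kW
Heat supplied = 9.3404 kW

Q_in = 9.34 kW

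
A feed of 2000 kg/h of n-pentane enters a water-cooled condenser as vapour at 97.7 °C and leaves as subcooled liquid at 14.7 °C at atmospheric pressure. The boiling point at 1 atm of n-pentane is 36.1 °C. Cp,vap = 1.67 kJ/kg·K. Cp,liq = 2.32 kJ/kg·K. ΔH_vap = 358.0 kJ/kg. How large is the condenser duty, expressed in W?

vapour 97.7→36.1 °C: -102.87 kJ/kg
condensation at 36.1 °C: -358 kJ/kg
liquid 36.1→14.7 °C: -49.648 kJ/kg
Δh = -102.87 + -358 + -49.648 = -510.52 kJ/kg
Q = ṁ·Δh = 2000 kg/h × -510.52 kJ/kg = -1.021e+06 kJ/h
|Q| = 283.62 kW = 283620 W

Q_c = 284000 W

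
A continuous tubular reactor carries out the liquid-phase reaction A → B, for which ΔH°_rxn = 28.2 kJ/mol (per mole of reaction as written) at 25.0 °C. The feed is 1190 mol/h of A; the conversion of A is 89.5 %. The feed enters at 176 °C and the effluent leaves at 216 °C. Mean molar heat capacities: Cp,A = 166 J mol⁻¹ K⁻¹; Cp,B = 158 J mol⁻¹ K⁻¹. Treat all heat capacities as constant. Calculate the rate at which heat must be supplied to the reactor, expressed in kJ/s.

Q_in = 10.1 kJ/s

Extent of reaction ξ = 0.895 × 1190 = 1065 mol/h
Reaction term: ξ·ΔH°_rxn = 1065 × 28.2 = 30034 kJ/h
Sensible, feed 176→25 °C: -29829 kJ/h
Outlet flows (mol/h): A 124.95, B 1065
Sensible, products 25→216 °C: 36103 kJ/h
Q = ΔH = 36309 kJ/h = 10.086 kW
Heat supplied = 10.086 kJ/s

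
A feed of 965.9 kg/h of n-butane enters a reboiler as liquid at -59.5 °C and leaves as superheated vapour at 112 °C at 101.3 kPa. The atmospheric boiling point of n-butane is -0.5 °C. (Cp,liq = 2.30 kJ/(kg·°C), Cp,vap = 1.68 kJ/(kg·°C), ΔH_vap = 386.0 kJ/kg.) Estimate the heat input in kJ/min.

liquid -59.5→-0.5 °C: 135.7 kJ/kg
vaporisation at -0.5 °C: 386 kJ/kg
vapour -0.5→112 °C: 189 kJ/kg
Δh = 135.7 + 386 + 189 = 710.7 kJ/kg
Q = ṁ·Δh = 965.9 kg/h × 710.7 kJ/kg = 686470 kJ/h
|Q| = 190.68 kW = 11441 kJ/min

Q = 11400 kJ/min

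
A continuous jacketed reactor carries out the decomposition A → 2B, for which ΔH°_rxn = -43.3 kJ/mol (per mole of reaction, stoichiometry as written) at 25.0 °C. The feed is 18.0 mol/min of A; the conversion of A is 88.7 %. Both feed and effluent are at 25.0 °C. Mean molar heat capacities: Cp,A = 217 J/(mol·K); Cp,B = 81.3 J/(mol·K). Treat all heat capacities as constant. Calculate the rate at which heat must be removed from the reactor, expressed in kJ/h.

Q_out = 41500 kJ/h

Extent of reaction ξ = 0.887 × 18.0 = 15.966 mol/min
Reaction term: ξ·ΔH°_rxn = 15.966 × -43.3 = -691.33 kJ/min
Q = ΔH = -691.33 kJ/min = -11.522 kW
Heat removed = 41480 kJ/h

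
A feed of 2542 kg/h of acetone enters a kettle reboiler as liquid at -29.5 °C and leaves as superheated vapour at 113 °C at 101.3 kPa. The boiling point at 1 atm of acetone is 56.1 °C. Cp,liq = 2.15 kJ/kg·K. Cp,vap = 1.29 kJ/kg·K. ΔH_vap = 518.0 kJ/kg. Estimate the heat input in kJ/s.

Q = 548 kJ/s

liquid -29.5→56.1 °C: 184.04 kJ/kg
vaporisation at 56.1 °C: 518 kJ/kg
vapour 56.1→113 °C: 73.401 kJ/kg
Δh = 184.04 + 518 + 73.401 = 775.44 kJ/kg
Q = ṁ·Δh = 2542 kg/h × 775.44 kJ/kg = 1.9712e+06 kJ/h
|Q| = 547.55 kW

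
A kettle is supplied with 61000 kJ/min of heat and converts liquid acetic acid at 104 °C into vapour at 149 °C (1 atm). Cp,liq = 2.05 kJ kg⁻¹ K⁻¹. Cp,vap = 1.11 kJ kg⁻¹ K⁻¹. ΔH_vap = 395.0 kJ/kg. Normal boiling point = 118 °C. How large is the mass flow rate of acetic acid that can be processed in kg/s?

Δh = 2.05×(118−104) + 395.0 + 1.11×(149−118) = 458.11 kJ/kg
Q = 61000 kJ/min = 1016.7 kJ/s = 1016.7 kJ/s
ṁ = Q/Δh = 1016.7 / 458.11 = 2.2193 kg/s

ṁ = 2.22 kg/s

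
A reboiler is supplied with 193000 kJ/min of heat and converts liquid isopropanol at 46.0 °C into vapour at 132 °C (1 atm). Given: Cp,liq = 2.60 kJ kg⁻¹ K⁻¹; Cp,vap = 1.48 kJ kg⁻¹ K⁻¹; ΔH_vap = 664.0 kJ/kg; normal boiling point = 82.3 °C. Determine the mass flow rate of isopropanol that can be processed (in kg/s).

Δh = 2.60×(82.3−46.0) + 664.0 + 1.48×(132−82.3) = 831.94 kJ/kg
Q = 193000 kJ/min = 3216.7 kJ/s = 3216.7 kJ/s
ṁ = Q/Δh = 3216.7 / 831.94 = 3.8665 kg/s

ṁ = 3.87 kg/s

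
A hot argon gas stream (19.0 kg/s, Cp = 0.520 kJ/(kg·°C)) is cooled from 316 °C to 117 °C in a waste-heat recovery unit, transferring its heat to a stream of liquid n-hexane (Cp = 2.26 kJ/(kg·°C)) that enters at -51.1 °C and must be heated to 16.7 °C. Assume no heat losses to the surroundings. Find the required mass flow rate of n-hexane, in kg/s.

ṁ_c = 12.8 kg/s

Heat released by hot stream: Q = 19.0 × 0.520 × (316 − 117) = 1966.1 kJ/s
Energy balance on cold side (adiabatic exchanger): Q = ṁ_c·Cp_c·(T_c,out − T_c,in)
ṁ_c = 1966.1 / [2.26 × (16.7 − -51.1)] = 12.831 kg/s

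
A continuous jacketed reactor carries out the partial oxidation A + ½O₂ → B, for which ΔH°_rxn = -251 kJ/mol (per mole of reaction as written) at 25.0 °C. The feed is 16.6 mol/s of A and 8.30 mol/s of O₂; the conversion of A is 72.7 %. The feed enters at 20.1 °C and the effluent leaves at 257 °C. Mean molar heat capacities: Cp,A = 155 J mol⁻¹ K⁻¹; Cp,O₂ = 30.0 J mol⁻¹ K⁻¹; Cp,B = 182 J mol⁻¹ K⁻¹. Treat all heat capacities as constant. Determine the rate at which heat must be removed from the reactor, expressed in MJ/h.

Extent of reaction ξ = 0.727 × 16.6 = 12.068 mol/s
Reaction term: ξ·ΔH°_rxn = 12.068 × -251 = -3029.1 kJ/s
Sensible, feed 20.1→25 °C: 13.828 kJ/s
Outlet flows (mol/s): A 4.5318, O₂ 2.2659, B 12.068
Sensible, products 25→257 °C: 688.3 kJ/s
Q = ΔH = -2327 kJ/s = -2327 kW
Heat removed = 8377.2 MJ/h

Q_out = 8380 MJ/h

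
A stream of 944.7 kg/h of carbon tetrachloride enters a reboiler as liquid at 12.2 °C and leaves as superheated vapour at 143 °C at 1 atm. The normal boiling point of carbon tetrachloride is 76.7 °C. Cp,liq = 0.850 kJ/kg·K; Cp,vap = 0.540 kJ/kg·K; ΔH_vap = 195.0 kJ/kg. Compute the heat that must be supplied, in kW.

Q = 75.0 kW

liquid 12.2→76.7 °C: 54.825 kJ/kg
vaporisation at 76.7 °C: 195 kJ/kg
vapour 76.7→143 °C: 35.802 kJ/kg
Δh = 54.825 + 195 + 35.802 = 285.63 kJ/kg
Q = ṁ·Δh = 944.7 kg/h × 285.63 kJ/kg = 269830 kJ/h
|Q| = 74.953 kW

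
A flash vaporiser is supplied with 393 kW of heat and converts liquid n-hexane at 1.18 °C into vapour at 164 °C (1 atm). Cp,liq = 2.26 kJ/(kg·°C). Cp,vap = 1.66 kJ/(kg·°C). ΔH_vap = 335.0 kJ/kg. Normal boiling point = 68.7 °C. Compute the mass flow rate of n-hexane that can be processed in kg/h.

Δh = 2.26×(68.7−1.18) + 335.0 + 1.66×(164−68.7) = 645.79 kJ/kg
Q = 393 kW = 393 kJ/s = 1.4148e+06 kJ/h
ṁ = Q/Δh = 1.4148e+06 / 645.79 = 2190.8 kg/h

ṁ = 2190 kg/h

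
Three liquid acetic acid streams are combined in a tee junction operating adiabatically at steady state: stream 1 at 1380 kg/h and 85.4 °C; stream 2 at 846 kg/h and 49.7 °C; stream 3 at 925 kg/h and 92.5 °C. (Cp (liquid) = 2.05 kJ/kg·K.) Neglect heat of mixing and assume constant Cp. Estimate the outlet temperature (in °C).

Energy balance with Q = 0: Σ ṁᵢCp,ᵢ(T_out − Tᵢ) = 0
T_out = Σ ṁᵢCp,ᵢTᵢ / Σ ṁᵢCp,ᵢ
      = 503190 / 6459.5 = 77.899 °C

T_out = 77.9 °C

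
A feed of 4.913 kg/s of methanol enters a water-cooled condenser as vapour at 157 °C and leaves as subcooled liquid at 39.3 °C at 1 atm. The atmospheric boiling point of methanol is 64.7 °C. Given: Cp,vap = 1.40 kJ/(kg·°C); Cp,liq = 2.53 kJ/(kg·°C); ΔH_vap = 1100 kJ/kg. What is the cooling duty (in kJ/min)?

vapour 157→64.7 °C: -129.22 kJ/kg
condensation at 64.7 °C: -1100 kJ/kg
liquid 64.7→39.3 °C: -64.262 kJ/kg
Δh = -129.22 + -1100 + -64.262 = -1293.5 kJ/kg
Q = ṁ·Δh = 4.913 kg/s × -1293.5 kJ/kg = -6354.9 kJ/s
|Q| = 6354.9 kW = 381290 kJ/min

Q_c = 381000 kJ/min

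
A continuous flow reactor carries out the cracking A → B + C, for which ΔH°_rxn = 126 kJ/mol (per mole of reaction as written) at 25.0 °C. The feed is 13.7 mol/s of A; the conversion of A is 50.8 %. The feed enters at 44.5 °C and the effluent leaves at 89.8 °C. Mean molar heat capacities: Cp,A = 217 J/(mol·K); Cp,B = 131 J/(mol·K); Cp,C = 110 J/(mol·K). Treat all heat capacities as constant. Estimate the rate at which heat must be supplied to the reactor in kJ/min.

Extent of reaction ξ = 0.508 × 13.7 = 6.9596 mol/s
Reaction term: ξ·ΔH°_rxn = 6.9596 × 126 = 876.91 kJ/s
Sensible, feed 44.5→25 °C: -57.972 kJ/s
Outlet flows (mol/s): A 6.7404, B 6.9596, C 6.9596
Sensible, products 25→89.8 °C: 203.47 kJ/s
Q = ΔH = 1022.4 kJ/s = 1022.4 kW
Heat supplied = 61344 kJ/min

Q_in = 61300 kJ/min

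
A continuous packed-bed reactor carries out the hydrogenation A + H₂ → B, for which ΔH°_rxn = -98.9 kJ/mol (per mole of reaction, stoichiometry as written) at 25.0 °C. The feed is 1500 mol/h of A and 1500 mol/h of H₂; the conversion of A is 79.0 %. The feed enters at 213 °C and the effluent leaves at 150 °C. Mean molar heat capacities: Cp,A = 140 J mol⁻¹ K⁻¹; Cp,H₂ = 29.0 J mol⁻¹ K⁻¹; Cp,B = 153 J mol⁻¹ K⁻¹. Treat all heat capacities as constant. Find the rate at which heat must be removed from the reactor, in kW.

Extent of reaction ξ = 0.790 × 1500 = 1185 mol/h
Reaction term: ξ·ΔH°_rxn = 1185 × -98.9 = -117200 kJ/h
Sensible, feed 213→25 °C: -47658 kJ/h
Outlet flows (mol/h): A 315, H₂ 315, B 1185
Sensible, products 25→150 °C: 29318 kJ/h
Q = ΔH = -135540 kJ/h = -37.649 kW
Heat removed = 37.649 kW

Q_out = 37.6 kW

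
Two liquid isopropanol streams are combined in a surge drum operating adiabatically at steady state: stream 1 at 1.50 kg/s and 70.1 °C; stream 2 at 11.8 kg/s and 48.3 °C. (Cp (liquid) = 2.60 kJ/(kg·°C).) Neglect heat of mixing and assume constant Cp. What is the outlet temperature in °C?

Energy balance with Q = 0: Σ ṁᵢCp,ᵢ(T_out − Tᵢ) = 0
Σ ṁᵢCp,ᵢTᵢ = 1.50×2.60×70.1 + 11.8×2.60×48.3 = 1755.2
Σ ṁᵢCp,ᵢ = 1.50×2.60 + 11.8×2.60 = 34.58
T_out = 1755.2 / 34.58 = 50.759 °C

T_out = 50.8 °C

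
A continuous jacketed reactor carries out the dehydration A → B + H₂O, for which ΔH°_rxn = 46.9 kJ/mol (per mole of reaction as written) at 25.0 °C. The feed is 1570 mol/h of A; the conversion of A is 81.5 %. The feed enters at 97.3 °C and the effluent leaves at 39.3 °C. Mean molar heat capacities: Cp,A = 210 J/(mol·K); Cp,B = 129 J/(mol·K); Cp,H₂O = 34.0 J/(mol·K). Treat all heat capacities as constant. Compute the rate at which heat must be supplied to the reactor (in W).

Extent of reaction ξ = 0.815 × 1570 = 1279.5 mol/h
Reaction term: ξ·ΔH°_rxn = 1279.5 × 46.9 = 60011 kJ/h
Sensible, feed 97.3→25 °C: -23837 kJ/h
Outlet flows (mol/h): A 290.45, B 1279.5, H₂O 1279.5
Sensible, products 25→39.3 °C: 3854.7 kJ/h
Q = ΔH = 40028 kJ/h = 11.119 kW
Heat supplied = 11119 W

Q_in = 11100 W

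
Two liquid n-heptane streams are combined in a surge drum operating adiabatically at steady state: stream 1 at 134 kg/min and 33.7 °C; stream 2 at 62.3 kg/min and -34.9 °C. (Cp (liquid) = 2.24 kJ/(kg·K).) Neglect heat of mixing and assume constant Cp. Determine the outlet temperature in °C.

T_out = 11.9 °C

Energy balance with Q = 0: Σ ṁᵢCp,ᵢ(T_out − Tᵢ) = 0
Σ ṁᵢCp,ᵢTᵢ = 134×2.24×33.7 + 62.3×2.24×-34.9 = 5245
Σ ṁᵢCp,ᵢ = 134×2.24 + 62.3×2.24 = 439.71
T_out = 5245 / 439.71 = 11.928 °C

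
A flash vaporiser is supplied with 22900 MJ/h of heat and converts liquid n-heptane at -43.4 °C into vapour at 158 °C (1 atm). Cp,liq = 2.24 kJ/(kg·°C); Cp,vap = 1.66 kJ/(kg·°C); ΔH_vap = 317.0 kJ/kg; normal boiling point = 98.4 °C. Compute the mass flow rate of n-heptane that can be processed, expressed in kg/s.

ṁ = 8.67 kg/s

Δh = 2.24×(98.4−-43.4) + 317.0 + 1.66×(158−98.4) = 733.57 kJ/kg
Q = 22900 MJ/h = 6361.1 kJ/s = 6361.1 kJ/s
ṁ = Q/Δh = 6361.1 / 733.57 = 8.6715 kg/s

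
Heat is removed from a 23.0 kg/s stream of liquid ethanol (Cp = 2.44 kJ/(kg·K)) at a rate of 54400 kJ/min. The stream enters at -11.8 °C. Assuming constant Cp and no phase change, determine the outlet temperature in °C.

T_out = -28.0 °C

Q = 54400 kJ/min = 906.67 kJ/s
ΔT = Q/(ṁ·Cp) = 906.67/(23.0×2.44) = 16.156 K
T_out = -11.8 − 16.156 = -27.956 °C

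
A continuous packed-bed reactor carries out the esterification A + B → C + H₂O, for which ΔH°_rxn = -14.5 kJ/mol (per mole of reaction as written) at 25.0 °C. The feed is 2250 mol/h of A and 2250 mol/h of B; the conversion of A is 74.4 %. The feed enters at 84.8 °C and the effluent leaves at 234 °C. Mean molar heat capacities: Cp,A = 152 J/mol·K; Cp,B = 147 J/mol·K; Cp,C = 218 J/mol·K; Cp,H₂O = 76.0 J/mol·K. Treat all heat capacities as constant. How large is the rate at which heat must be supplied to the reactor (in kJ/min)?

Extent of reaction ξ = 0.744 × 2250 = 1674 mol/h
Reaction term: ξ·ΔH°_rxn = 1674 × -14.5 = -24273 kJ/h
Sensible, feed 84.8→25 °C: -40230 kJ/h
Outlet flows (mol/h): A 576, B 576, C 1674, H₂O 1674
Sensible, products 25→234 °C: 138860 kJ/h
Q = ΔH = 74352 kJ/h = 20.653 kW
Heat supplied = 1239.2 kJ/min

Q_in = 1240 kJ/min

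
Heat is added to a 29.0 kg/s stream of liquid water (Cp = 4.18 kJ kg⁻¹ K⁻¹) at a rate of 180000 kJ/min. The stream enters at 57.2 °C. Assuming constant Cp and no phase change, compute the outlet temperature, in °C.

Q = 180000 kJ/min = 3000 kJ/s
ΔT = Q/(ṁ·Cp) = 3000/(29.0×4.18) = 24.748 K
T_out = 57.2 + 24.748 = 81.948 °C

T_out = 81.9 °C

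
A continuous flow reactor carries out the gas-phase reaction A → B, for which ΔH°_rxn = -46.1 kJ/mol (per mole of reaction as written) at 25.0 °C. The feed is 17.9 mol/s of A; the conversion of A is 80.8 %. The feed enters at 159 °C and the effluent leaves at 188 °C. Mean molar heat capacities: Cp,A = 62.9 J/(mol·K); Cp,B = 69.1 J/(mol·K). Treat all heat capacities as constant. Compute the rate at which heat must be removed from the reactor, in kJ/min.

Q_out = 37200 kJ/min

Extent of reaction ξ = 0.808 × 17.9 = 14.463 mol/s
Reaction term: ξ·ΔH°_rxn = 14.463 × -46.1 = -666.75 kJ/s
Sensible, feed 159→25 °C: -150.87 kJ/s
Outlet flows (mol/s): A 3.4368, B 14.463
Sensible, products 25→188 °C: 198.14 kJ/s
Q = ΔH = -619.49 kJ/s = -619.49 kW
Heat removed = 37169 kJ/min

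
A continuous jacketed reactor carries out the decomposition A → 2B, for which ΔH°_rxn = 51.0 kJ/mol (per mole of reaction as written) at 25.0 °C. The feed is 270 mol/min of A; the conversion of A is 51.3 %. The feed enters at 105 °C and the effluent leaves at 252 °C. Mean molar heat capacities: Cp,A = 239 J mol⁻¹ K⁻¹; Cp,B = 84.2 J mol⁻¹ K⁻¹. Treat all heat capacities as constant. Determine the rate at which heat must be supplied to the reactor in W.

Q_in = 239000 W

Extent of reaction ξ = 0.513 × 270 = 138.51 mol/min
Reaction term: ξ·ΔH°_rxn = 138.51 × 51.0 = 7064 kJ/min
Sensible, feed 105→25 °C: -5162.4 kJ/min
Outlet flows (mol/min): A 131.49, B 277.02
Sensible, products 25→252 °C: 12429 kJ/min
Q = ΔH = 14330 kJ/min = 238.84 kW
Heat supplied = 238840 W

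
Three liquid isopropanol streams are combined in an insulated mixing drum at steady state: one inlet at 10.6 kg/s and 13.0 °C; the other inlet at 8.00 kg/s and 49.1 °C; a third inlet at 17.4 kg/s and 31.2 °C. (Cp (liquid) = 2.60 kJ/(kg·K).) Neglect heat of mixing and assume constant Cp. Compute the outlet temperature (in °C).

No heat crosses the boundary, so H_out = H_in.
T_out = Σ ṁᵢCp,ᵢTᵢ / Σ ṁᵢCp,ᵢ
      = 2791 / 93.6 = 29.819 °C

T_out = 29.8 °C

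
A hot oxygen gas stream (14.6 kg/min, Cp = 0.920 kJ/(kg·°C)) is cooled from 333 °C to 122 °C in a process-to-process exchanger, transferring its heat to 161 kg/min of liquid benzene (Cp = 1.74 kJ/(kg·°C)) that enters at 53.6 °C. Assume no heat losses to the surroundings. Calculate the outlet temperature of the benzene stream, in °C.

T_c,out = 63.7 °C

Heat released by hot stream: Q = 14.6 × 0.920 × (333 − 122) = 2834.2 kJ/min
Energy balance on cold side (adiabatic exchanger): Q = ṁ_c·Cp_c·(T_c,out − T_c,in)
T_c,out = 53.6 + 2834.2/(161 × 1.74) = 63.717 °C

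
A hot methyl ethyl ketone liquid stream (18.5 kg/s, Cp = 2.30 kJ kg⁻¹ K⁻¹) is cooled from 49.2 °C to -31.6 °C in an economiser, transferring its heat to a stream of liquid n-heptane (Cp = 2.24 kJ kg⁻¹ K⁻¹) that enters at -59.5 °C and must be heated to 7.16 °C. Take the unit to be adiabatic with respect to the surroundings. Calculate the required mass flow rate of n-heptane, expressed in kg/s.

Heat released by hot stream: Q = 18.5 × 2.30 × (49.2 − -31.6) = 3438 kJ/s
Energy balance on cold side (adiabatic exchanger): Q = ṁ_c·Cp_c·(T_c,out − T_c,in)
ṁ_c = 3438 / [2.24 × (7.16 − -59.5)] = 23.025 kg/s

ṁ_c = 23.0 kg/s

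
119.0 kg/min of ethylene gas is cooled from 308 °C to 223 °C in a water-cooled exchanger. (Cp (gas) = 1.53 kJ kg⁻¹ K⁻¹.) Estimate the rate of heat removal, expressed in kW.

Q = ṁ·Cp·ΔT = 119.0 × 1.53 × (223 − 308) = -15476 kJ/min
Converting: 15476 / 60 s = 257.93 kW

Q_c = 258 kW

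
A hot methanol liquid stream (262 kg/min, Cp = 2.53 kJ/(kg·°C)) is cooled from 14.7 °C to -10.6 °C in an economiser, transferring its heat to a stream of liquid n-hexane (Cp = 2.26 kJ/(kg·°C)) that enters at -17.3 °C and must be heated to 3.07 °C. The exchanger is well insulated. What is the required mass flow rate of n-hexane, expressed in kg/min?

ṁ_c = 364 kg/min

Heat released by hot stream: Q = 262 × 2.53 × (14.7 − -10.6) = 16770 kJ/min
Energy balance on cold side (adiabatic exchanger): Q = ṁ_c·Cp_c·(T_c,out − T_c,in)
ṁ_c = 16770 / [2.26 × (3.07 − -17.3)] = 364.29 kg/min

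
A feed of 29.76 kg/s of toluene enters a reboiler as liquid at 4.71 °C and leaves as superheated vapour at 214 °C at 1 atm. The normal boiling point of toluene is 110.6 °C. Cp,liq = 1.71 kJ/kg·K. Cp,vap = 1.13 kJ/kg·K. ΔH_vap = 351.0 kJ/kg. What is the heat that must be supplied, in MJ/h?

liquid 4.71→110.6 °C: 181.07 kJ/kg
vaporisation at 110.6 °C: 351 kJ/kg
vapour 110.6→214 °C: 116.84 kJ/kg
Δh = 181.07 + 351 + 116.84 = 648.91 kJ/kg
Q = ṁ·Δh = 29.76 kg/s × 648.91 kJ/kg = 19312 kJ/s
|Q| = 19312 kW = 69522 MJ/h

Q = 69500 MJ/h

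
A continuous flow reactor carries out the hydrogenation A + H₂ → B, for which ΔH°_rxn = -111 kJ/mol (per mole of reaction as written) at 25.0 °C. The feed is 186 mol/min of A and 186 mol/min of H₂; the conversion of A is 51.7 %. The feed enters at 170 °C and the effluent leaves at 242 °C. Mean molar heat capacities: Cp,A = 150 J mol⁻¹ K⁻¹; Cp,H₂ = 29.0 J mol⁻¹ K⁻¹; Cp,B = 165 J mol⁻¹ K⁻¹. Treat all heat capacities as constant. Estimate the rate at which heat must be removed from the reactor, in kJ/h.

Extent of reaction ξ = 0.517 × 186 = 96.162 mol/min
Reaction term: ξ·ΔH°_rxn = 96.162 × -111 = -10674 kJ/min
Sensible, feed 170→25 °C: -4827.6 kJ/min
Outlet flows (mol/min): A 89.838, H₂ 89.838, B 96.162
Sensible, products 25→242 °C: 6932.7 kJ/min
Q = ΔH = -8569 kJ/min = -142.82 kW
Heat removed = 514140 kJ/h

Q_out = 514000 kJ/h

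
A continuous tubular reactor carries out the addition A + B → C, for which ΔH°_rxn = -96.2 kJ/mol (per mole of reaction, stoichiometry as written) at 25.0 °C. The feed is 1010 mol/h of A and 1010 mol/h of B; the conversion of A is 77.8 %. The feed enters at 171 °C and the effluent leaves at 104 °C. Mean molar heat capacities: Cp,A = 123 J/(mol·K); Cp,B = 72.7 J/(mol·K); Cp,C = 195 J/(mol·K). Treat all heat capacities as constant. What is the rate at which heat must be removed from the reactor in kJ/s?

Q_out = 24.7 kJ/s

Extent of reaction ξ = 0.778 × 1010 = 785.78 mol/h
Reaction term: ξ·ΔH°_rxn = 785.78 × -96.2 = -75592 kJ/h
Sensible, feed 171→25 °C: -28858 kJ/h
Outlet flows (mol/h): A 224.22, B 224.22, C 785.78
Sensible, products 25→104 °C: 15571 kJ/h
Q = ΔH = -88879 kJ/h = -24.688 kW
Heat removed = 24.688 kJ/s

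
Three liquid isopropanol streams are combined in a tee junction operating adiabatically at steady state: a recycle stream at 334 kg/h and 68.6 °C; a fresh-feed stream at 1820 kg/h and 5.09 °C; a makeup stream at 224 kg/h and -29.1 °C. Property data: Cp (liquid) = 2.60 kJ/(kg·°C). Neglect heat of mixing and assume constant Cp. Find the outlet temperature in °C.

No heat crosses the boundary, so H_out = H_in.
Σ ṁᵢCp,ᵢTᵢ = 334×2.60×68.6 + 1820×2.60×5.09 + 224×2.60×-29.1 = 66710
Σ ṁᵢCp,ᵢ = 334×2.60 + 1820×2.60 + 224×2.60 = 6182.8
T_out = 66710 / 6182.8 = 10.79 °C

T_out = 10.8 °C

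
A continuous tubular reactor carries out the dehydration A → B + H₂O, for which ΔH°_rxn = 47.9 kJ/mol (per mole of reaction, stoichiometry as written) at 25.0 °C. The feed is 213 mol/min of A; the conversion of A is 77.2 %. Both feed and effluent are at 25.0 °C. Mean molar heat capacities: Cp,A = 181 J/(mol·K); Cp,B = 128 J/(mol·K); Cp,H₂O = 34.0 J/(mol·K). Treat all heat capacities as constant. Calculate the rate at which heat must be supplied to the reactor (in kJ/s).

Q_in = 131 kJ/s

Extent of reaction ξ = 0.772 × 213 = 164.44 mol/min
Reaction term: ξ·ΔH°_rxn = 164.44 × 47.9 = 7876.5 kJ/min
Q = ΔH = 7876.5 kJ/min = 131.27 kW
Heat supplied = 131.27 kJ/s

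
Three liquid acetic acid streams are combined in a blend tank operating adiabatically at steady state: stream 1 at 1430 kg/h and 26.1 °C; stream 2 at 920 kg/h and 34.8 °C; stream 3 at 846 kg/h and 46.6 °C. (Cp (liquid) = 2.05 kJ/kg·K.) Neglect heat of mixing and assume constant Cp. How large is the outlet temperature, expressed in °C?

T_out = 34.0 °C

Energy balance with Q = 0: Σ ṁᵢCp,ᵢ(T_out − Tᵢ) = 0
Σ ṁᵢCp,ᵢTᵢ = 1430×2.05×26.1 + 920×2.05×34.8 + 846×2.05×46.6 = 222960
Σ ṁᵢCp,ᵢ = 1430×2.05 + 920×2.05 + 846×2.05 = 6551.8
T_out = 222960 / 6551.8 = 34.031 °C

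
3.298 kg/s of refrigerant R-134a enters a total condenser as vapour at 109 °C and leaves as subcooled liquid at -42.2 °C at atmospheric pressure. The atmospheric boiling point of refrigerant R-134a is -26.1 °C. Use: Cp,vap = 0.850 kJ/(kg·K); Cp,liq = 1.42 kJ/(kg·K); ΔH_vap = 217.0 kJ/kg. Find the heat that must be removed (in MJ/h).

Q_c = 4210 MJ/h

vapour 109→-26.1 °C: -114.83 kJ/kg
condensation at -26.1 °C: -217 kJ/kg
liquid -26.1→-42.2 °C: -22.862 kJ/kg
Δh = -114.83 + -217 + -22.862 = -354.7 kJ/kg
Q = ṁ·Δh = 3.298 kg/s × -354.7 kJ/kg = -1169.8 kJ/s
|Q| = 1169.8 kW = 4211.2 MJ/h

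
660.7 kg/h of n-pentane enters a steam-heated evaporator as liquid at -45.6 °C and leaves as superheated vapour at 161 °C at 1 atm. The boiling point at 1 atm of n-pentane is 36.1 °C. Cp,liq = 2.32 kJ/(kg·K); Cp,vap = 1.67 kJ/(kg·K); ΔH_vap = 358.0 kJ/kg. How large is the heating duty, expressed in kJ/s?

Q = 139 kJ/s

liquid -45.6→36.1 °C: 189.54 kJ/kg
vaporisation at 36.1 °C: 358 kJ/kg
vapour 36.1→161 °C: 208.58 kJ/kg
Δh = 189.54 + 358 + 208.58 = 756.13 kJ/kg
Q = ṁ·Δh = 660.7 kg/h × 756.13 kJ/kg = 499570 kJ/h
|Q| = 138.77 kW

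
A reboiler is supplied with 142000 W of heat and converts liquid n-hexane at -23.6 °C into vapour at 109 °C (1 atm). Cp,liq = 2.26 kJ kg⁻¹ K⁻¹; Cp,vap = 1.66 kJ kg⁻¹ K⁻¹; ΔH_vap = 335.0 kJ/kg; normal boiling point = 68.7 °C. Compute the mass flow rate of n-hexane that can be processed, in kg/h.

Δh = 2.26×(68.7−-23.6) + 335.0 + 1.66×(109−68.7) = 610.5 kJ/kg
Q = 142000 W = 142 kJ/s = 511200 kJ/h
ṁ = Q/Δh = 511200 / 610.5 = 837.35 kg/h

ṁ = 837 kg/h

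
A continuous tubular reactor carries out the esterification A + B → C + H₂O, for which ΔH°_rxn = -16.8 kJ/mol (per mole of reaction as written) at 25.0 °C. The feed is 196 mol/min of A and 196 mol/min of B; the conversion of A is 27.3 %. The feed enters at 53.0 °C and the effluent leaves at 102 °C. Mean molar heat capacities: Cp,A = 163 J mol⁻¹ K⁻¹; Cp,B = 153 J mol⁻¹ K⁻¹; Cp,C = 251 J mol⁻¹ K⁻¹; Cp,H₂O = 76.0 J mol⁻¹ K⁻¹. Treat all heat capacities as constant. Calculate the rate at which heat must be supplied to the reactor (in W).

Extent of reaction ξ = 0.273 × 196 = 53.508 mol/min
Reaction term: ξ·ΔH°_rxn = 53.508 × -16.8 = -898.93 kJ/min
Sensible, feed 53.0→25 °C: -1734.2 kJ/min
Outlet flows (mol/min): A 142.49, B 142.49, C 53.508, H₂O 53.508
Sensible, products 25→102 °C: 4814.4 kJ/min
Q = ΔH = 2181.3 kJ/min = 36.354 kW
Heat supplied = 36354 W

Q_in = 36400 W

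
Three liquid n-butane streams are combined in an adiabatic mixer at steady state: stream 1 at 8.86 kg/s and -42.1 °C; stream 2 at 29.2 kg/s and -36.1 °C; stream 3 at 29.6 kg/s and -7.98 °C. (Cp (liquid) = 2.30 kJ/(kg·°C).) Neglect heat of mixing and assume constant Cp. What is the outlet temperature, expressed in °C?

No heat crosses the boundary, so H_out = H_in.
Σ ṁᵢCp,ᵢTᵢ = 8.86×2.30×-42.1 + 29.2×2.30×-36.1 + 29.6×2.30×-7.98 = -3825.7
Σ ṁᵢCp,ᵢ = 8.86×2.30 + 29.2×2.30 + 29.6×2.30 = 155.62
T_out = -3825.7 / 155.62 = -24.584 °C

T_out = -24.6 °C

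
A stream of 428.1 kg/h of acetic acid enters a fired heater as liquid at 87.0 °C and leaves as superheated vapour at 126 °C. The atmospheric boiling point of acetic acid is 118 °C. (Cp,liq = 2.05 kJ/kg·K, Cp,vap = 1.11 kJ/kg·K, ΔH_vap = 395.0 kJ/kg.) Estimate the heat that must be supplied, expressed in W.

Q = 55600 W

liquid 87.0→118 °C: 63.55 kJ/kg
vaporisation at 118 °C: 395 kJ/kg
vapour 118→126 °C: 8.88 kJ/kg
Δh = 63.55 + 395 + 8.88 = 467.43 kJ/kg
Q = ṁ·Δh = 428.1 kg/h × 467.43 kJ/kg = 200110 kJ/h
|Q| = 55.585 kW = 55585 W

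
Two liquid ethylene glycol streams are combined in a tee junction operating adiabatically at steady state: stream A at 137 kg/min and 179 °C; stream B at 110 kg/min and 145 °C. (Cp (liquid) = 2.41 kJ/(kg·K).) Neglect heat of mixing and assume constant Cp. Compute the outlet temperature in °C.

Energy balance with Q = 0: Σ ṁᵢCp,ᵢ(T_out − Tᵢ) = 0
T_out = Σ ṁᵢCp,ᵢTᵢ / Σ ṁᵢCp,ᵢ
      = 97540 / 595.27 = 163.86 °C

T_out = 164 °C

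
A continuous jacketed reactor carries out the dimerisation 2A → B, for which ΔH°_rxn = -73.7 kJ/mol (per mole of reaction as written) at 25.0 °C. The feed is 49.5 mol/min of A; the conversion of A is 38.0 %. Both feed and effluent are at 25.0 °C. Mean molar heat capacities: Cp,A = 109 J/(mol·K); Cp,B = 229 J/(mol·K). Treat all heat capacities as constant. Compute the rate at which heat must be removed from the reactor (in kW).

Extent of reaction ξ = 0.380 × 49.5 / 2 = 9.405 mol/min
Reaction term: ξ·ΔH°_rxn = 9.405 × -73.7 = -693.15 kJ/min
Q = ΔH = -693.15 kJ/min = -11.552 kW
Heat removed = 11.552 kW

Q_out = 11.6 kW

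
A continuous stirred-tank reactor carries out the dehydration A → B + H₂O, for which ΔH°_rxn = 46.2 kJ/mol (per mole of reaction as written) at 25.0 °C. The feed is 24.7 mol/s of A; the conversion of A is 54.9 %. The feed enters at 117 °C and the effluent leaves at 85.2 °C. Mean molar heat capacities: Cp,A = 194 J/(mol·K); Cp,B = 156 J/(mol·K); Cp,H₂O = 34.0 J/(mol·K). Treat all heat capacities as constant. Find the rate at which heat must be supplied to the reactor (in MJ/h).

Q_in = 1700 MJ/h

Extent of reaction ξ = 0.549 × 24.7 = 13.56 mol/s
Reaction term: ξ·ΔH°_rxn = 13.56 × 46.2 = 626.49 kJ/s
Sensible, feed 117→25 °C: -440.85 kJ/s
Outlet flows (mol/s): A 11.14, B 13.56, H₂O 13.56
Sensible, products 25→85.2 °C: 285.2 kJ/s
Q = ΔH = 470.84 kJ/s = 470.84 kW
Heat supplied = 1695 MJ/h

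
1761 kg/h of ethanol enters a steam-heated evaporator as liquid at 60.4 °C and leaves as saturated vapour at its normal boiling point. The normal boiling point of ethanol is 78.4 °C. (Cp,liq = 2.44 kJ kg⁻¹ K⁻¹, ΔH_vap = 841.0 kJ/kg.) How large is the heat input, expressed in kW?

liquid 60.4→78.4 °C: 43.92 kJ/kg
vaporisation at 78.4 °C: 841 kJ/kg
Δh = 43.92 + 841 = 884.92 kJ/kg
Q = ṁ·Δh = 1761 kg/h × 884.92 kJ/kg = 1.5583e+06 kJ/h
|Q| = 432.87 kW

Q = 433 kW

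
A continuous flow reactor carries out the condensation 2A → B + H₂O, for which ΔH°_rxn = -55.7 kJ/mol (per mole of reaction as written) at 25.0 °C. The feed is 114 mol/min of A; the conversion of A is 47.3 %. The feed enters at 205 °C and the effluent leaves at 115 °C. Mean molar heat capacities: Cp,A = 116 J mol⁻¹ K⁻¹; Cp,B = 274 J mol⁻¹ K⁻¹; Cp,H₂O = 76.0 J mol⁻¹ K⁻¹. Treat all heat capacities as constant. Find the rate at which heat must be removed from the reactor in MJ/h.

Q_out = 144 MJ/h

Extent of reaction ξ = 0.473 × 114 / 2 = 26.961 mol/min
Reaction term: ξ·ΔH°_rxn = 26.961 × -55.7 = -1501.7 kJ/min
Sensible, feed 205→25 °C: -2380.3 kJ/min
Outlet flows (mol/min): A 60.078, B 26.961, H₂O 26.961
Sensible, products 25→115 °C: 1476.5 kJ/min
Q = ΔH = -2405.6 kJ/min = -40.093 kW
Heat removed = 144.33 MJ/h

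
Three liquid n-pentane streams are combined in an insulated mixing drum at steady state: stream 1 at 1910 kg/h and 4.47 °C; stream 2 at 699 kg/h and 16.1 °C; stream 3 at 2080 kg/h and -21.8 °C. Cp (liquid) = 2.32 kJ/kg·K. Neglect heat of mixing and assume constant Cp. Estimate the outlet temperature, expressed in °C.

Energy balance with Q = 0: Σ ṁᵢCp,ᵢ(T_out − Tᵢ) = 0
T_out = Σ ṁᵢCp,ᵢTᵢ / Σ ṁᵢCp,ᵢ
      = -59282 / 10878 = -5.4494 °C

T_out = -5.45 °C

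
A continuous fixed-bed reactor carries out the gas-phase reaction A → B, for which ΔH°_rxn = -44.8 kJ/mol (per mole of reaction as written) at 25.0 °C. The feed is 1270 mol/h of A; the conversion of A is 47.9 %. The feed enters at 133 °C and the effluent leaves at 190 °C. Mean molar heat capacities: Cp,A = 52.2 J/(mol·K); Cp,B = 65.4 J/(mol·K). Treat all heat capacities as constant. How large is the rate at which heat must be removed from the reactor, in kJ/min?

Extent of reaction ξ = 0.479 × 1270 = 608.33 mol/h
Reaction term: ξ·ΔH°_rxn = 608.33 × -44.8 = -27253 kJ/h
Sensible, feed 133→25 °C: -7159.8 kJ/h
Outlet flows (mol/h): A 661.67, B 608.33
Sensible, products 25→190 °C: 12263 kJ/h
Q = ΔH = -22149 kJ/h = -6.1526 kW
Heat removed = 369.16 kJ/min

Q_out = 369 kJ/min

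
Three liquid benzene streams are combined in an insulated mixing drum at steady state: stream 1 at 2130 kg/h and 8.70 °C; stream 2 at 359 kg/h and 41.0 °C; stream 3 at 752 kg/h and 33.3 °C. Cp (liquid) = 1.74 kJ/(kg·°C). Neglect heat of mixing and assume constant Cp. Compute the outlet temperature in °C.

Adiabatic, steady state ⇒ Σ ṁᵢCp,ᵢ(T_out − Tᵢ) = 0
Σ ṁᵢCp,ᵢTᵢ = 2130×1.74×8.70 + 359×1.74×41.0 + 752×1.74×33.3 = 101430
Σ ṁᵢCp,ᵢ = 2130×1.74 + 359×1.74 + 752×1.74 = 5639.3
T_out = 101430 / 5639.3 = 17.986 °C

T_out = 18.0 °C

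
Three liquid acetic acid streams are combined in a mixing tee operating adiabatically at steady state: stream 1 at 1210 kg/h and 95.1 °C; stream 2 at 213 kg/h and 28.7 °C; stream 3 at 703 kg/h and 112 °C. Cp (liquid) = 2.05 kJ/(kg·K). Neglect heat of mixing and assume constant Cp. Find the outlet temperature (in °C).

T_out = 94.0 °C

No heat crosses the boundary, so H_out = H_in.
T_out = Σ ṁᵢCp,ᵢTᵢ / Σ ṁᵢCp,ᵢ
      = 409840 / 4358.3 = 94.036 °C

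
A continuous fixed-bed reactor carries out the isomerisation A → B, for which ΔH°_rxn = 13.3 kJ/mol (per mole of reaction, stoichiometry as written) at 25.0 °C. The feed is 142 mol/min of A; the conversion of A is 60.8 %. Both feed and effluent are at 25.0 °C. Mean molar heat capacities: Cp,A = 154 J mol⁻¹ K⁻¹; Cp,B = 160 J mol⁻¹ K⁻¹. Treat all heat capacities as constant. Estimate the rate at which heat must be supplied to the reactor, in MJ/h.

Extent of reaction ξ = 0.608 × 142 = 86.336 mol/min
Reaction term: ξ·ΔH°_rxn = 86.336 × 13.3 = 1148.3 kJ/min
Q = ΔH = 1148.3 kJ/min = 19.138 kW
Heat supplied = 68.896 MJ/h

Q_in = 68.9 MJ/h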